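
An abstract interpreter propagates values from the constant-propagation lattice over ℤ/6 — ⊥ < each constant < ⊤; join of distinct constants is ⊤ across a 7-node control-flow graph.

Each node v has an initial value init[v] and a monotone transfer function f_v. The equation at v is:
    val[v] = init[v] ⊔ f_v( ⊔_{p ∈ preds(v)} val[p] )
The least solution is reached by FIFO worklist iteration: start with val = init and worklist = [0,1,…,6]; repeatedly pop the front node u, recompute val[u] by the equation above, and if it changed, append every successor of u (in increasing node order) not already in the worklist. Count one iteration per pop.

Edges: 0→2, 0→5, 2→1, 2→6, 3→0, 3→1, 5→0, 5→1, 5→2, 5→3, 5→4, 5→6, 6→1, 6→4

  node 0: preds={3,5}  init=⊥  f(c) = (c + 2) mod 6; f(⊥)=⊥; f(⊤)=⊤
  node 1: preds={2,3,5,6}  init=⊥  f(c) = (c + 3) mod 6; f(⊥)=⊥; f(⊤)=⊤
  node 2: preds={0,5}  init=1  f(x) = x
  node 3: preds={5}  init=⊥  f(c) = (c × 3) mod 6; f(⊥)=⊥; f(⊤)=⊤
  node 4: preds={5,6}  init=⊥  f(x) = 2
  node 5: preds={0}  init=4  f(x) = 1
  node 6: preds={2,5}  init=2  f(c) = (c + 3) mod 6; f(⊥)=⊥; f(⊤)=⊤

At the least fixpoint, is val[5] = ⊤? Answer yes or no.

Worklist (15 pops):
  #1 pop 0: in=4 → 0 (was ⊥); enqueue []
  #2 pop 1: in=⊤ → ⊤ (was ⊥); enqueue []
  #3 pop 2: in=⊤ → ⊤ (was 1); enqueue [1]
  #4 pop 3: in=4 → 0 (was ⊥); enqueue [0]
  #5 pop 4: in=⊤ → 2 (was ⊥); enqueue []
  #6 pop 5: in=0 → ⊤ (was 4); enqueue [2,3,4]
  #7 pop 6: in=⊤ → ⊤ (was 2); enqueue []
  #8 pop 1: in=⊤ → ⊤ (no change)
  #9 pop 0: in=⊤ → ⊤ (was 0); enqueue [5]
  #10 pop 2: in=⊤ → ⊤ (no change)
  #11 pop 3: in=⊤ → ⊤ (was 0); enqueue [0,1]
  #12 pop 4: in=⊤ → 2 (no change)
  #13 pop 5: in=⊤ → ⊤ (no change)
  #14 pop 0: in=⊤ → ⊤ (no change)
  #15 pop 1: in=⊤ → ⊤ (no change)

Fixpoint:
  val[0] = ⊤
  val[1] = ⊤
  val[2] = ⊤
  val[3] = ⊤
  val[4] = 2
  val[5] = ⊤
  val[6] = ⊤

yes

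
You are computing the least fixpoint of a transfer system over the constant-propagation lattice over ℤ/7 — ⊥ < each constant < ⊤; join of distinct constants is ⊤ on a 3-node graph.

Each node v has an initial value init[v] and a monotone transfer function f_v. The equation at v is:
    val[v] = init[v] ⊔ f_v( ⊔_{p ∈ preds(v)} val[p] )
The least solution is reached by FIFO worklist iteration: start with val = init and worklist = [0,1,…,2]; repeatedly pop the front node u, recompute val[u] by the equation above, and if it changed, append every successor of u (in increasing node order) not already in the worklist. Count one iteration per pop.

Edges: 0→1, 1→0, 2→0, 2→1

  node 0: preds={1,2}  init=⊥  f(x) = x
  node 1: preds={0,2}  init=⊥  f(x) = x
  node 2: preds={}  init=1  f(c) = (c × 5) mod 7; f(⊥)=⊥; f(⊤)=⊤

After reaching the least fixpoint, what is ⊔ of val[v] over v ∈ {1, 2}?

Iteration log — 4 steps:
  step 1. node 0  ⊔preds=1  new=1  old=⊥  +wl: 
  step 2. node 1  ⊔preds=1  new=1  old=⊥  +wl: 0
  step 3. node 2  ⊔preds=⊥  new=1  stable
  step 4. node 0  ⊔preds=1  new=1  stable

Least fixpoint reached:
  node 0: 1
  node 1: 1
  node 2: 1

1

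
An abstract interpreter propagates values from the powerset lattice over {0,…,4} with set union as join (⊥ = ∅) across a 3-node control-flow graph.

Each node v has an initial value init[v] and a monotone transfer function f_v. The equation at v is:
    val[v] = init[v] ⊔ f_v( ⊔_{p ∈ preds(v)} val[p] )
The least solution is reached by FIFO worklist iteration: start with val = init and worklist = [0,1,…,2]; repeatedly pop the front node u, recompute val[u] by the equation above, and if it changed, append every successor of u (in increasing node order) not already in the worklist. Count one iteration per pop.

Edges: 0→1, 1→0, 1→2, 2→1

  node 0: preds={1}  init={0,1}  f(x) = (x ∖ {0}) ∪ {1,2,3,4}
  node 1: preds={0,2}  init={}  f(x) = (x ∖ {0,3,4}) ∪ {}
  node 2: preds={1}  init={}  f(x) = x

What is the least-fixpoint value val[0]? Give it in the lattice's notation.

Worklist (5 pops):
  #1 pop 0: in={} → {0,1,2,3,4} (was {0,1}); enqueue []
  #2 pop 1: in={0,1,2,3,4} → {1,2} (was {}); enqueue [0]
  #3 pop 2: in={1,2} → {1,2} (was {}); enqueue [1]
  #4 pop 0: in={1,2} → {0,1,2,3,4} (no change)
  #5 pop 1: in={0,1,2,3,4} → {1,2} (no change)

Fixpoint:
  val[0] = {0,1,2,3,4}
  val[1] = {1,2}
  val[2] = {1,2}

{0,1,2,3,4}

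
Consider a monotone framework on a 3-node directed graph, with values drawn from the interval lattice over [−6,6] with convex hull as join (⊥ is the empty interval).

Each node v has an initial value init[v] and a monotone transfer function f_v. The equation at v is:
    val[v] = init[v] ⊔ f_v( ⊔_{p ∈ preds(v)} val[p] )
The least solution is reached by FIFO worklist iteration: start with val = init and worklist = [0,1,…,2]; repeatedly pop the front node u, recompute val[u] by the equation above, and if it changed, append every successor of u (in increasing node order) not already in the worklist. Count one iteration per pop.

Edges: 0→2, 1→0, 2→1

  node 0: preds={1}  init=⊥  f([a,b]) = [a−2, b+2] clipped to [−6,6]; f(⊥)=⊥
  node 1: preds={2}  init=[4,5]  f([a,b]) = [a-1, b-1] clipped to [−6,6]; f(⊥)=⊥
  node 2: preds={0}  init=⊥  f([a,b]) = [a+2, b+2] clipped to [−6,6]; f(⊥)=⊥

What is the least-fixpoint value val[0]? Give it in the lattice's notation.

Trace (29 dequeues):
  [1] u=0 | in [4,5] | out [2,6] | prev ⊥ | push {}
  [2] u=1 | in ⊥ | out [4,5] | ==
  [3] u=2 | in [2,6] | out [4,6] | prev ⊥ | push {1}
  [4] u=1 | in [4,6] | out [3,5] | prev [4,5] | push {0}
  [5] u=0 | in [3,5] | out [1,6] | prev [2,6] | push {2}
  [6] u=2 | in [1,6] | out [3,6] | prev [4,6] | push {1}
  [7] u=1 | in [3,6] | out [2,5] | prev [3,5] | push {0}
  [8] u=0 | in [2,5] | out [0,6] | prev [1,6] | push {2}
  [9] u=2 | in [0,6] | out [2,6] | prev [3,6] | push {1}
  [10] u=1 | in [2,6] | out [1,5] | prev [2,5] | push {0}
  [11] u=0 | in [1,5] | out [-1,6] | prev [0,6] | push {2}
  [12] u=2 | in [-1,6] | out [1,6] | prev [2,6] | push {1}
  [13] u=1 | in [1,6] | out [0,5] | prev [1,5] | push {0}
  [14] u=0 | in [0,5] | out [-2,6] | prev [-1,6] | push {2}
  [15] u=2 | in [-2,6] | out [0,6] | prev [1,6] | push {1}
  [16] u=1 | in [0,6] | out [-1,5] | prev [0,5] | push {0}
  [17] u=0 | in [-1,5] | out [-3,6] | prev [-2,6] | push {2}
  [18] u=2 | in [-3,6] | out [-1,6] | prev [0,6] | push {1}
  [19] u=1 | in [-1,6] | out [-2,5] | prev [-1,5] | push {0}
  [20] u=0 | in [-2,5] | out [-4,6] | prev [-3,6] | push {2}
  [21] u=2 | in [-4,6] | out [-2,6] | prev [-1,6] | push {1}
  [22] u=1 | in [-2,6] | out [-3,5] | prev [-2,5] | push {0}
  [23] u=0 | in [-3,5] | out [-5,6] | prev [-4,6] | push {2}
  [24] u=2 | in [-5,6] | out [-3,6] | prev [-2,6] | push {1}
  [25] u=1 | in [-3,6] | out [-4,5] | prev [-3,5] | push {0}
  [26] u=0 | in [-4,5] | out [-6,6] | prev [-5,6] | push {2}
  [27] u=2 | in [-6,6] | out [-4,6] | prev [-3,6] | push {1}
  [28] u=1 | in [-4,6] | out [-5,5] | prev [-4,5] | push {0}
  [29] u=0 | in [-5,5] | out [-6,6] | ==

Converged values:
  [0] [-6,6]
  [1] [-5,5]
  [2] [-4,6]

[-6,6]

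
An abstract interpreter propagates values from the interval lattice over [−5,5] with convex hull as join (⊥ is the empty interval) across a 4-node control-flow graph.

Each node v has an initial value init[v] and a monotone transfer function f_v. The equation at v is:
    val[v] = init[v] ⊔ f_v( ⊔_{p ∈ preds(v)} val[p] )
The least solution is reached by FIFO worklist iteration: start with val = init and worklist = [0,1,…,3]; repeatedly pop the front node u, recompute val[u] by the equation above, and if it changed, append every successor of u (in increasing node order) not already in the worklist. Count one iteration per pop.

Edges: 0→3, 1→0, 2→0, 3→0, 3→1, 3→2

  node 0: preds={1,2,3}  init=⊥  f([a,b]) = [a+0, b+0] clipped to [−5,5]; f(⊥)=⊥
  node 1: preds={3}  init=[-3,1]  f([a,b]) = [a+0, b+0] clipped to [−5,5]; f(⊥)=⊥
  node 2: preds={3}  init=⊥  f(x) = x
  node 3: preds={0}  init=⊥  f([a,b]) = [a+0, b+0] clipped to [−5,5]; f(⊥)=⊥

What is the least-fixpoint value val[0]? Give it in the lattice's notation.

Iteration log — 8 steps:
  step 1. node 0  ⊔preds=[-3,1]  new=[-3,1]  old=⊥  +wl: 
  step 2. node 1  ⊔preds=⊥  new=[-3,1]  stable
  step 3. node 2  ⊔preds=⊥  new=⊥  stable
  step 4. node 3  ⊔preds=[-3,1]  new=[-3,1]  old=⊥  +wl: 0,1,2
  step 5. node 0  ⊔preds=[-3,1]  new=[-3,1]  stable
  step 6. node 1  ⊔preds=[-3,1]  new=[-3,1]  stable
  step 7. node 2  ⊔preds=[-3,1]  new=[-3,1]  old=⊥  +wl: 0
  step 8. node 0  ⊔preds=[-3,1]  new=[-3,1]  stable

Least fixpoint reached:
  node 0: [-3,1]
  node 1: [-3,1]
  node 2: [-3,1]
  node 3: [-3,1]

[-3,1]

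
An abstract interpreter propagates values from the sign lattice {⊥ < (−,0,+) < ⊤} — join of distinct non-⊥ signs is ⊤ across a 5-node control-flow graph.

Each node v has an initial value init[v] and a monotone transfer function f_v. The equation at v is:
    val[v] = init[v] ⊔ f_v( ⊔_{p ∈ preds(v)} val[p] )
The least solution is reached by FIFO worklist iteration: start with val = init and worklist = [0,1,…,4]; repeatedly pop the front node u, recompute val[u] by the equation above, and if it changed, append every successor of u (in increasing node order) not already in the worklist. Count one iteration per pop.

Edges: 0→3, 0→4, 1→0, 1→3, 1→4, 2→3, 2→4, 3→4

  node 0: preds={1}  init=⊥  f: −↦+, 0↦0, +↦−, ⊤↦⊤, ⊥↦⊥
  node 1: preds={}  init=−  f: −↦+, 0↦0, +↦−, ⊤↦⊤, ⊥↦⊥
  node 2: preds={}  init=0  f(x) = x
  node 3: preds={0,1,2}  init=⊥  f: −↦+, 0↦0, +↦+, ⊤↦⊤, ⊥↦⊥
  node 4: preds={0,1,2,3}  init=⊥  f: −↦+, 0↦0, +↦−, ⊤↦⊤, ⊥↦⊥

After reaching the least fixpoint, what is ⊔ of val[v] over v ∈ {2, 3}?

Trace (5 dequeues):
  [1] u=0 | in − | out + | prev ⊥ | push {}
  [2] u=1 | in ⊥ | out − | ==
  [3] u=2 | in ⊥ | out 0 | ==
  [4] u=3 | in ⊤ | out ⊤ | prev ⊥ | push {}
  [5] u=4 | in ⊤ | out ⊤ | prev ⊥ | push {}

Converged values:
  [0] +
  [1] −
  [2] 0
  [3] ⊤
  [4] ⊤

⊤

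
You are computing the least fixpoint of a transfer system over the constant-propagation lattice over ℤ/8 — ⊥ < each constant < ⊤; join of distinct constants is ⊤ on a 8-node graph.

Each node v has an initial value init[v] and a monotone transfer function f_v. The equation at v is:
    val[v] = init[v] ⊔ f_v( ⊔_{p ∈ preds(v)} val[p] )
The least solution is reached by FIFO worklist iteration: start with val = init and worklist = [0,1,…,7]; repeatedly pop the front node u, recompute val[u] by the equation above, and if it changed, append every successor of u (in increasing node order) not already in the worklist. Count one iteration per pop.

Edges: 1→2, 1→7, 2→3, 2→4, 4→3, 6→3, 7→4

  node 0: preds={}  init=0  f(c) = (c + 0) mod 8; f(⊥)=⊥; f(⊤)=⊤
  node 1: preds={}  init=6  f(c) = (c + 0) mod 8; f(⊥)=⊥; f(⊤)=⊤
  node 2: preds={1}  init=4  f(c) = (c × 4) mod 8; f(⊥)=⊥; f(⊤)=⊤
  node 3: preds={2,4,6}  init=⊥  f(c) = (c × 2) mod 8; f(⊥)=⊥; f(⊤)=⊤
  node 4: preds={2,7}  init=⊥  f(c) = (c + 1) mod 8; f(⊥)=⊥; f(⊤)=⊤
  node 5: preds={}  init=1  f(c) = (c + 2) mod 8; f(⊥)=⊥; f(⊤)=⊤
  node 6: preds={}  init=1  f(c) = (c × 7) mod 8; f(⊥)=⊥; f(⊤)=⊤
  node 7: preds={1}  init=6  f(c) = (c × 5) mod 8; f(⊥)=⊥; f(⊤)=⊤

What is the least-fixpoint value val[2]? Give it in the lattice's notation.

Iteration log — 9 steps:
  step 1. node 0  ⊔preds=⊥  new=0  stable
  step 2. node 1  ⊔preds=⊥  new=6  stable
  step 3. node 2  ⊔preds=6  new=⊤  old=4  +wl: 
  step 4. node 3  ⊔preds=⊤  new=⊤  old=⊥  +wl: 
  step 5. node 4  ⊔preds=⊤  new=⊤  old=⊥  +wl: 3
  step 6. node 5  ⊔preds=⊥  new=1  stable
  step 7. node 6  ⊔preds=⊥  new=1  stable
  step 8. node 7  ⊔preds=6  new=6  stable
  step 9. node 3  ⊔preds=⊤  new=⊤  stable

Least fixpoint reached:
  node 0: 0
  node 1: 6
  node 2: ⊤
  node 3: ⊤
  node 4: ⊤
  node 5: 1
  node 6: 1
  node 7: 6

⊤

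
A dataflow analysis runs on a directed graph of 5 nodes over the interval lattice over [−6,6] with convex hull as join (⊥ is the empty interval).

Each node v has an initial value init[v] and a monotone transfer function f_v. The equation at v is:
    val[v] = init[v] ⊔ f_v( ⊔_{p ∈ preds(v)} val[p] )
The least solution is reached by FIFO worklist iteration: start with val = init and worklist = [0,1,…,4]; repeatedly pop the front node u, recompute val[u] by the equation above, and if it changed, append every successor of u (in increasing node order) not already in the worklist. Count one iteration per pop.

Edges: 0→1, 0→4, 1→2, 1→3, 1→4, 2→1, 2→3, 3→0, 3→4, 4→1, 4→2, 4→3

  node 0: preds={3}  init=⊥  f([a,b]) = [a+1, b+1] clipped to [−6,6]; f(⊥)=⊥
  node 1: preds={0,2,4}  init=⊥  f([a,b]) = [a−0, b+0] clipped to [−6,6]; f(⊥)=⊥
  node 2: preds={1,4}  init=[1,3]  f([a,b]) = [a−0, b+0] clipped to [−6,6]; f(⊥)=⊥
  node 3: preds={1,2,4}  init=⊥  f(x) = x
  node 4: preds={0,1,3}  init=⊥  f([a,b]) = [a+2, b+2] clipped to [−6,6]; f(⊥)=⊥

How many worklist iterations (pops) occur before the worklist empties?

17

Iteration log — 17 steps:
  step 1. node 0  ⊔preds=⊥  new=⊥  stable
  step 2. node 1  ⊔preds=[1,3]  new=[1,3]  old=⊥  +wl: 
  step 3. node 2  ⊔preds=[1,3]  new=[1,3]  stable
  step 4. node 3  ⊔preds=[1,3]  new=[1,3]  old=⊥  +wl: 0
  step 5. node 4  ⊔preds=[1,3]  new=[3,5]  old=⊥  +wl: 1,2,3
  step 6. node 0  ⊔preds=[1,3]  new=[2,4]  old=⊥  +wl: 4
  step 7. node 1  ⊔preds=[1,5]  new=[1,5]  old=[1,3]  +wl: 
  step 8. node 2  ⊔preds=[1,5]  new=[1,5]  old=[1,3]  +wl: 1
  step 9. node 3  ⊔preds=[1,5]  new=[1,5]  old=[1,3]  +wl: 0
  step 10. node 4  ⊔preds=[1,5]  new=[3,6]  old=[3,5]  +wl: 2,3
  step 11. node 1  ⊔preds=[1,6]  new=[1,6]  old=[1,5]  +wl: 4
  step 12. node 0  ⊔preds=[1,5]  new=[2,6]  old=[2,4]  +wl: 1
  step 13. node 2  ⊔preds=[1,6]  new=[1,6]  old=[1,5]  +wl: 
  step 14. node 3  ⊔preds=[1,6]  new=[1,6]  old=[1,5]  +wl: 0
  step 15. node 4  ⊔preds=[1,6]  new=[3,6]  stable
  step 16. node 1  ⊔preds=[1,6]  new=[1,6]  stable
  step 17. node 0  ⊔preds=[1,6]  new=[2,6]  stable

Least fixpoint reached:
  node 0: [2,6]
  node 1: [1,6]
  node 2: [1,6]
  node 3: [1,6]
  node 4: [3,6]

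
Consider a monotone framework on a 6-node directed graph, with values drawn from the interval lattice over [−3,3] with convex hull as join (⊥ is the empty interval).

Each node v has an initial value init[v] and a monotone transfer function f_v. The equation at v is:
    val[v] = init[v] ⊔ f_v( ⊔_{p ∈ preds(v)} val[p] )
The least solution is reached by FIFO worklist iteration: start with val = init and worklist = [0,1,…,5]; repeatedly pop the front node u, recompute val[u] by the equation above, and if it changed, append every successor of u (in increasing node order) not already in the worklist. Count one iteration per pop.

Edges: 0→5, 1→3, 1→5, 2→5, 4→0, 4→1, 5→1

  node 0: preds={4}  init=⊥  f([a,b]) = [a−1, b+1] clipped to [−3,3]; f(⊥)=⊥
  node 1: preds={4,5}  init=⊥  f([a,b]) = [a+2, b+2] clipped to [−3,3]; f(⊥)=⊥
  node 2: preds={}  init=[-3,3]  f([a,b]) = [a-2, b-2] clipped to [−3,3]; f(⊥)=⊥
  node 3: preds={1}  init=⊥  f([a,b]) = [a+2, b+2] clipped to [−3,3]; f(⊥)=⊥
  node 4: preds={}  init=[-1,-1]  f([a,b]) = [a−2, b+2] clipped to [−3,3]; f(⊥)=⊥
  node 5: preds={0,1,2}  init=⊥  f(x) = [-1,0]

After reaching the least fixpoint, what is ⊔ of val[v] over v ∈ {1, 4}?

[-1,2]

Trace (9 dequeues):
  [1] u=0 | in [-1,-1] | out [-2,0] | prev ⊥ | push {}
  [2] u=1 | in [-1,-1] | out [1,1] | prev ⊥ | push {}
  [3] u=2 | in ⊥ | out [-3,3] | ==
  [4] u=3 | in [1,1] | out [3,3] | prev ⊥ | push {}
  [5] u=4 | in ⊥ | out [-1,-1] | ==
  [6] u=5 | in [-3,3] | out [-1,0] | prev ⊥ | push {1}
  [7] u=1 | in [-1,0] | out [1,2] | prev [1,1] | push {3,5}
  [8] u=3 | in [1,2] | out [3,3] | ==
  [9] u=5 | in [-3,3] | out [-1,0] | ==

Converged values:
  [0] [-2,0]
  [1] [1,2]
  [2] [-3,3]
  [3] [3,3]
  [4] [-1,-1]
  [5] [-1,0]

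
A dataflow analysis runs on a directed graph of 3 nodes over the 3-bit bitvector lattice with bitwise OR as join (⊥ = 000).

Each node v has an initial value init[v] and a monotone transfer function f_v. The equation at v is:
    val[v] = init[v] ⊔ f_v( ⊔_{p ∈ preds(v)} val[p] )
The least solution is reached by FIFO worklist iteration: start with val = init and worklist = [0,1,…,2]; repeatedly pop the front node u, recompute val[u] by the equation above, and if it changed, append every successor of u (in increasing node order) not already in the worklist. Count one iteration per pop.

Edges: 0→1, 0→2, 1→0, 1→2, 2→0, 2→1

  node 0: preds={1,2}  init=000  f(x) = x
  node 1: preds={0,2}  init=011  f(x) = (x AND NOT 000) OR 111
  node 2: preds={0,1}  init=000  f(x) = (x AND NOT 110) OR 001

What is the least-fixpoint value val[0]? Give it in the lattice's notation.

111

Iteration log — 6 steps:
  step 1. node 0  ⊔preds=011  new=011  old=000  +wl: 
  step 2. node 1  ⊔preds=011  new=111  old=011  +wl: 0
  step 3. node 2  ⊔preds=111  new=001  old=000  +wl: 1
  step 4. node 0  ⊔preds=111  new=111  old=011  +wl: 2
  step 5. node 1  ⊔preds=111  new=111  stable
  step 6. node 2  ⊔preds=111  new=001  stable

Least fixpoint reached:
  node 0: 111
  node 1: 111
  node 2: 001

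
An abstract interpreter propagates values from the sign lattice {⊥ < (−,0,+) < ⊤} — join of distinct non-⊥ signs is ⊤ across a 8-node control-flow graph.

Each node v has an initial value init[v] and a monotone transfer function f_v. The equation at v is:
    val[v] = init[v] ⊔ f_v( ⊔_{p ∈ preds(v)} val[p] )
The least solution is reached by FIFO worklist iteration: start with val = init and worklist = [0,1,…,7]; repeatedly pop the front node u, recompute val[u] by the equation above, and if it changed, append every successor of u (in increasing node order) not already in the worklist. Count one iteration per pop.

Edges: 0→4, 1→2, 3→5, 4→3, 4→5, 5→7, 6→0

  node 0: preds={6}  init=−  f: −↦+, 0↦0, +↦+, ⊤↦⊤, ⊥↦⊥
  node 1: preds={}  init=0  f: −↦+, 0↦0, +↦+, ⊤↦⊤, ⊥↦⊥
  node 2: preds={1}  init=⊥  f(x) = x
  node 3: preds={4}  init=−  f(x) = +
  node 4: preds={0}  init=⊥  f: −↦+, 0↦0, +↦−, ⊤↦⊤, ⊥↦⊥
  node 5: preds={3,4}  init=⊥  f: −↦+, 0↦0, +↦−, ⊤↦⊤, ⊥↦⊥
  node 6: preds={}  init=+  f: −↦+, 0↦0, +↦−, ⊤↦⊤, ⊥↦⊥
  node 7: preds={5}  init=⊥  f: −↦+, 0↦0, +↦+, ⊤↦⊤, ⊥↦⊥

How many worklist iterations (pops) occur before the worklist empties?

9

Trace (9 dequeues):
  [1] u=0 | in + | out ⊤ | prev − | push {}
  [2] u=1 | in ⊥ | out 0 | ==
  [3] u=2 | in 0 | out 0 | prev ⊥ | push {}
  [4] u=3 | in ⊥ | out ⊤ | prev − | push {}
  [5] u=4 | in ⊤ | out ⊤ | prev ⊥ | push {3}
  [6] u=5 | in ⊤ | out ⊤ | prev ⊥ | push {}
  [7] u=6 | in ⊥ | out + | ==
  [8] u=7 | in ⊤ | out ⊤ | prev ⊥ | push {}
  [9] u=3 | in ⊤ | out ⊤ | ==

Converged values:
  [0] ⊤
  [1] 0
  [2] 0
  [3] ⊤
  [4] ⊤
  [5] ⊤
  [6] +
  [7] ⊤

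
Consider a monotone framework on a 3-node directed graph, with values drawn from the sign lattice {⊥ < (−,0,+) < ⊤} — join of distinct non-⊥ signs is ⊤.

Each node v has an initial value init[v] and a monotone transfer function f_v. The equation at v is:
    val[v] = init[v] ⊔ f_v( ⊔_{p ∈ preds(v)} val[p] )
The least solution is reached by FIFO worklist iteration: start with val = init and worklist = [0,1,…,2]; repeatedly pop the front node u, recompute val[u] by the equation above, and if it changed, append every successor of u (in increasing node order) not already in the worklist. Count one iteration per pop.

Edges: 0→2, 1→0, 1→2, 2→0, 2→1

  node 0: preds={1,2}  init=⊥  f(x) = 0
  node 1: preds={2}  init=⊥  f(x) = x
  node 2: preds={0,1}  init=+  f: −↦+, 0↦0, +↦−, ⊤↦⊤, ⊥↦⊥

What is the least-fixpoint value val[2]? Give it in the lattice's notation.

⊤

Worklist (7 pops):
  #1 pop 0: in=+ → 0 (was ⊥); enqueue []
  #2 pop 1: in=+ → + (was ⊥); enqueue [0]
  #3 pop 2: in=⊤ → ⊤ (was +); enqueue [1]
  #4 pop 0: in=⊤ → 0 (no change)
  #5 pop 1: in=⊤ → ⊤ (was +); enqueue [0,2]
  #6 pop 0: in=⊤ → 0 (no change)
  #7 pop 2: in=⊤ → ⊤ (no change)

Fixpoint:
  val[0] = 0
  val[1] = ⊤
  val[2] = ⊤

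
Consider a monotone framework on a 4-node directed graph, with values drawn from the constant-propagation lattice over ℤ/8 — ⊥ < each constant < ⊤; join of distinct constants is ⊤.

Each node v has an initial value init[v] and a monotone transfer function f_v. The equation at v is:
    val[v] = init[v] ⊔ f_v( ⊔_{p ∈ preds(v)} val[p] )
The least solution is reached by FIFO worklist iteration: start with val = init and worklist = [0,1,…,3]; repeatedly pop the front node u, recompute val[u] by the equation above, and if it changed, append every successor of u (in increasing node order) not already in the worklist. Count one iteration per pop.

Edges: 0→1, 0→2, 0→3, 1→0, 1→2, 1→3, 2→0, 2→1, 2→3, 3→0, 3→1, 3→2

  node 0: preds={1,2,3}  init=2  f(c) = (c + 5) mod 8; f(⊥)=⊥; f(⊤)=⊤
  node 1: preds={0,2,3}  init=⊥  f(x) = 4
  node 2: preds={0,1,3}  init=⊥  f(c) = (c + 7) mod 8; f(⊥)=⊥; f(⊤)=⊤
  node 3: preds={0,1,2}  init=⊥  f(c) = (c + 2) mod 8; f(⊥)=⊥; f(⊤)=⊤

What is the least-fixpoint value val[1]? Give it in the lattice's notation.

4

Trace (8 dequeues):
  [1] u=0 | in ⊥ | out 2 | ==
  [2] u=1 | in 2 | out 4 | prev ⊥ | push {0}
  [3] u=2 | in ⊤ | out ⊤ | prev ⊥ | push {1}
  [4] u=3 | in ⊤ | out ⊤ | prev ⊥ | push {2}
  [5] u=0 | in ⊤ | out ⊤ | prev 2 | push {3}
  [6] u=1 | in ⊤ | out 4 | ==
  [7] u=2 | in ⊤ | out ⊤ | ==
  [8] u=3 | in ⊤ | out ⊤ | ==

Converged values:
  [0] ⊤
  [1] 4
  [2] ⊤
  [3] ⊤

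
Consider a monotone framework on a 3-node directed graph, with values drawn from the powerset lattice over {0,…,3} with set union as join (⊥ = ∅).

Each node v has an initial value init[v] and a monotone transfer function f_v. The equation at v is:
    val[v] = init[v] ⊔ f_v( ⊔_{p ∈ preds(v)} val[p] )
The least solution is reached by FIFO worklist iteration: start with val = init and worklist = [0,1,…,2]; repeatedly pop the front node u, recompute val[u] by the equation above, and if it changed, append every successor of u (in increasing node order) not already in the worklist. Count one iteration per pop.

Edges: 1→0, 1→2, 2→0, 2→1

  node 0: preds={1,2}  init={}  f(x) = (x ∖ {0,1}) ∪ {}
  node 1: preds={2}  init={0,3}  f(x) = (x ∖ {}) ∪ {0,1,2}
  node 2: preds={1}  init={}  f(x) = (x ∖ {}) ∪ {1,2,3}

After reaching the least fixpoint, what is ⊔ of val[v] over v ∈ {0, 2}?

{0,1,2,3}

Worklist (5 pops):
  #1 pop 0: in={0,3} → {3} (was {}); enqueue []
  #2 pop 1: in={} → {0,1,2,3} (was {0,3}); enqueue [0]
  #3 pop 2: in={0,1,2,3} → {0,1,2,3} (was {}); enqueue [1]
  #4 pop 0: in={0,1,2,3} → {2,3} (was {3}); enqueue []
  #5 pop 1: in={0,1,2,3} → {0,1,2,3} (no change)

Fixpoint:
  val[0] = {2,3}
  val[1] = {0,1,2,3}
  val[2] = {0,1,2,3}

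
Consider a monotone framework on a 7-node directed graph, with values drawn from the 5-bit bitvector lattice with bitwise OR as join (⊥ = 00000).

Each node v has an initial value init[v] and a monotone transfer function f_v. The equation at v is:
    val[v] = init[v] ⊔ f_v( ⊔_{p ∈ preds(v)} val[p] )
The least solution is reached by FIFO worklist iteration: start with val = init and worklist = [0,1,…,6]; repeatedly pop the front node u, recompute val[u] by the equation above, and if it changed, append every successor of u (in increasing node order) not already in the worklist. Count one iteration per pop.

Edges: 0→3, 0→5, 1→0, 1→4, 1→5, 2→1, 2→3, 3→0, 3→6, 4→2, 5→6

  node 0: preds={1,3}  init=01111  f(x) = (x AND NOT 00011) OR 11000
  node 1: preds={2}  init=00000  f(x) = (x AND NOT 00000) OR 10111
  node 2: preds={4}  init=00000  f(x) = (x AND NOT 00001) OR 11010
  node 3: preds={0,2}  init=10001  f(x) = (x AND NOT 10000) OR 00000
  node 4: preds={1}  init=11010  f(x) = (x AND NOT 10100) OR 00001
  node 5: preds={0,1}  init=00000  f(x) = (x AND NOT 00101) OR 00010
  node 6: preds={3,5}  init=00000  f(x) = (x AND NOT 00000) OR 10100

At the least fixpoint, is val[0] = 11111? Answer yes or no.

Trace (13 dequeues):
  [1] u=0 | in 10001 | out 11111 | prev 01111 | push {}
  [2] u=1 | in 00000 | out 10111 | prev 00000 | push {0}
  [3] u=2 | in 11010 | out 11010 | prev 00000 | push {1}
  [4] u=3 | in 11111 | out 11111 | prev 10001 | push {}
  [5] u=4 | in 10111 | out 11011 | prev 11010 | push {2}
  [6] u=5 | in 11111 | out 11010 | prev 00000 | push {}
  [7] u=6 | in 11111 | out 11111 | prev 00000 | push {}
  [8] u=0 | in 11111 | out 11111 | ==
  [9] u=1 | in 11010 | out 11111 | prev 10111 | push {0,4,5}
  [10] u=2 | in 11011 | out 11010 | ==
  [11] u=0 | in 11111 | out 11111 | ==
  [12] u=4 | in 11111 | out 11011 | ==
  [13] u=5 | in 11111 | out 11010 | ==

Converged values:
  [0] 11111
  [1] 11111
  [2] 11010
  [3] 11111
  [4] 11011
  [5] 11010
  [6] 11111

yes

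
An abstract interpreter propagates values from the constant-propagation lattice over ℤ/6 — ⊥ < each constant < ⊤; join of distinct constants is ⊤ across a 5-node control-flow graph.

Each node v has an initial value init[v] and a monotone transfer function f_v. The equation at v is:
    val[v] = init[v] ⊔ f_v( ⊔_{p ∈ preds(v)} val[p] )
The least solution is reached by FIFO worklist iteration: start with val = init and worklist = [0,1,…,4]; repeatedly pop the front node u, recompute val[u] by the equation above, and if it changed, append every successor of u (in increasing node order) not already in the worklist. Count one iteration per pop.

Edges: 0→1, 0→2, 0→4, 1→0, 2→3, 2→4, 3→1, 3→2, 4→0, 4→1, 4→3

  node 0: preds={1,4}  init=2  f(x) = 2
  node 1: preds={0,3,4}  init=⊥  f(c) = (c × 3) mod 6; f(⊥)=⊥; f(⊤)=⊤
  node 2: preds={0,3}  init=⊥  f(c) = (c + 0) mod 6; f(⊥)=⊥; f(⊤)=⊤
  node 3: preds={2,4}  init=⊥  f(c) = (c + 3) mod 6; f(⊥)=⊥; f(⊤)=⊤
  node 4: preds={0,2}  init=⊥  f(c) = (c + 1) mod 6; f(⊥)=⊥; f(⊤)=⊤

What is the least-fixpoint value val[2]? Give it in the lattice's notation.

⊤

Iteration log — 15 steps:
  step 1. node 0  ⊔preds=⊥  new=2  stable
  step 2. node 1  ⊔preds=2  new=0  old=⊥  +wl: 0
  step 3. node 2  ⊔preds=2  new=2  old=⊥  +wl: 
  step 4. node 3  ⊔preds=2  new=5  old=⊥  +wl: 1,2
  step 5. node 4  ⊔preds=2  new=3  old=⊥  +wl: 3
  step 6. node 0  ⊔preds=⊤  new=2  stable
  step 7. node 1  ⊔preds=⊤  new=⊤  old=0  +wl: 0
  step 8. node 2  ⊔preds=⊤  new=⊤  old=2  +wl: 4
  step 9. node 3  ⊔preds=⊤  new=⊤  old=5  +wl: 1,2
  step 10. node 0  ⊔preds=⊤  new=2  stable
  step 11. node 4  ⊔preds=⊤  new=⊤  old=3  +wl: 0,3
  step 12. node 1  ⊔preds=⊤  new=⊤  stable
  step 13. node 2  ⊔preds=⊤  new=⊤  stable
  step 14. node 0  ⊔preds=⊤  new=2  stable
  step 15. node 3  ⊔preds=⊤  new=⊤  stable

Least fixpoint reached:
  node 0: 2
  node 1: ⊤
  node 2: ⊤
  node 3: ⊤
  node 4: ⊤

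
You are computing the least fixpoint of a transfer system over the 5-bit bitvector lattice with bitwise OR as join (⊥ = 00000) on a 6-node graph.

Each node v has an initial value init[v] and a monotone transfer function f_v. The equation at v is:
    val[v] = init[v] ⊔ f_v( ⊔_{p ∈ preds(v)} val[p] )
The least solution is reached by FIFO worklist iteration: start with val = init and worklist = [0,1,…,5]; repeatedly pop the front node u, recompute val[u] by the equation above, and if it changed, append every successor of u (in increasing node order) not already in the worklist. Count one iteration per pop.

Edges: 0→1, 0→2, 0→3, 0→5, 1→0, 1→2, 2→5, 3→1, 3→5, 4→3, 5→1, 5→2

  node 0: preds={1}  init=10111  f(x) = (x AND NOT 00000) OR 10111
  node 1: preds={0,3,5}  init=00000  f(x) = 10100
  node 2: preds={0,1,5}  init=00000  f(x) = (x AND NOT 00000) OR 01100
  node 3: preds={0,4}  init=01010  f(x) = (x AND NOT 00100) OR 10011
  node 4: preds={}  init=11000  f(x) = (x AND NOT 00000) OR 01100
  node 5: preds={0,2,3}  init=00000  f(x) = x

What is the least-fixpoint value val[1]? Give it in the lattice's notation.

10100

Trace (10 dequeues):
  [1] u=0 | in 00000 | out 10111 | ==
  [2] u=1 | in 11111 | out 10100 | prev 00000 | push {0}
  [3] u=2 | in 10111 | out 11111 | prev 00000 | push {}
  [4] u=3 | in 11111 | out 11011 | prev 01010 | push {1}
  [5] u=4 | in 00000 | out 11100 | prev 11000 | push {3}
  [6] u=5 | in 11111 | out 11111 | prev 00000 | push {2}
  [7] u=0 | in 10100 | out 10111 | ==
  [8] u=1 | in 11111 | out 10100 | ==
  [9] u=3 | in 11111 | out 11011 | ==
  [10] u=2 | in 11111 | out 11111 | ==

Converged values:
  [0] 10111
  [1] 10100
  [2] 11111
  [3] 11011
  [4] 11100
  [5] 11111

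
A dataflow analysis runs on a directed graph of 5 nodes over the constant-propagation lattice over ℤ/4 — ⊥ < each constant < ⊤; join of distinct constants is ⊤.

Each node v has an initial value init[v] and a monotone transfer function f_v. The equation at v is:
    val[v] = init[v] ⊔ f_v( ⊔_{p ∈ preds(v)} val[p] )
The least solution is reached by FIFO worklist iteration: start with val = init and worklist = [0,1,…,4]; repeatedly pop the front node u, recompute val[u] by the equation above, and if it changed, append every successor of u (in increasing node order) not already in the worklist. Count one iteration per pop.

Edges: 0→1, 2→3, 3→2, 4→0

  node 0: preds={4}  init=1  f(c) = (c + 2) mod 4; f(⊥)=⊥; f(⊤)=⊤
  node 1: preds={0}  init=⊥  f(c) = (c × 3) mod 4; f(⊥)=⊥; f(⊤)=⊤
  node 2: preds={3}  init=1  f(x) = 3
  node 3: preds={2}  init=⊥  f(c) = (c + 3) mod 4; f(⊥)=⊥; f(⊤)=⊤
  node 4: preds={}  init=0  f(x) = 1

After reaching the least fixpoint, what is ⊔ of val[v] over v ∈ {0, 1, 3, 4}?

⊤

Trace (7 dequeues):
  [1] u=0 | in 0 | out ⊤ | prev 1 | push {}
  [2] u=1 | in ⊤ | out ⊤ | prev ⊥ | push {}
  [3] u=2 | in ⊥ | out ⊤ | prev 1 | push {}
  [4] u=3 | in ⊤ | out ⊤ | prev ⊥ | push {2}
  [5] u=4 | in ⊥ | out ⊤ | prev 0 | push {0}
  [6] u=2 | in ⊤ | out ⊤ | ==
  [7] u=0 | in ⊤ | out ⊤ | ==

Converged values:
  [0] ⊤
  [1] ⊤
  [2] ⊤
  [3] ⊤
  [4] ⊤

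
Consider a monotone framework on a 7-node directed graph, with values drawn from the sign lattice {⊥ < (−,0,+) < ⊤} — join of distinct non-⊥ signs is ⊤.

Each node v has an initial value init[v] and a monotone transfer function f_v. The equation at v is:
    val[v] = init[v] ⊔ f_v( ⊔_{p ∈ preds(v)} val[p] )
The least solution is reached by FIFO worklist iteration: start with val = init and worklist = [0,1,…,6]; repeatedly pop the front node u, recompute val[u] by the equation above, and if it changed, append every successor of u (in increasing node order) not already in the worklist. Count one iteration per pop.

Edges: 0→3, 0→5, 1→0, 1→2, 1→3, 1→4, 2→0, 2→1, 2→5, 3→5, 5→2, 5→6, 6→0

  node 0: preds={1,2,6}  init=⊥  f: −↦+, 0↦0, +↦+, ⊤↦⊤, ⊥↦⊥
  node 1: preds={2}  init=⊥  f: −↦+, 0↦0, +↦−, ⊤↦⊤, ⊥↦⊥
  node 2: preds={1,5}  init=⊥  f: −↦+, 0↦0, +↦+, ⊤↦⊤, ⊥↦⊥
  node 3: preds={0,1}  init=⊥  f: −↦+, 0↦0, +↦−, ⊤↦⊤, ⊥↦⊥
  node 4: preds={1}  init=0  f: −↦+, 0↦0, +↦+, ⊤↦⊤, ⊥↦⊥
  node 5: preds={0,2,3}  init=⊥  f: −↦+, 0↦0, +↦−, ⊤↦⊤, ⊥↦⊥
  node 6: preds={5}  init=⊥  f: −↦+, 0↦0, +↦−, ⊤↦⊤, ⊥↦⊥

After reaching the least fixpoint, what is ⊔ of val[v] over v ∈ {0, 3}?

Trace (7 dequeues):
  [1] u=0 | in ⊥ | out ⊥ | ==
  [2] u=1 | in ⊥ | out ⊥ | ==
  [3] u=2 | in ⊥ | out ⊥ | ==
  [4] u=3 | in ⊥ | out ⊥ | ==
  [5] u=4 | in ⊥ | out 0 | ==
  [6] u=5 | in ⊥ | out ⊥ | ==
  [7] u=6 | in ⊥ | out ⊥ | ==

Converged values:
  [0] ⊥
  [1] ⊥
  [2] ⊥
  [3] ⊥
  [4] 0
  [5] ⊥
  [6] ⊥

⊥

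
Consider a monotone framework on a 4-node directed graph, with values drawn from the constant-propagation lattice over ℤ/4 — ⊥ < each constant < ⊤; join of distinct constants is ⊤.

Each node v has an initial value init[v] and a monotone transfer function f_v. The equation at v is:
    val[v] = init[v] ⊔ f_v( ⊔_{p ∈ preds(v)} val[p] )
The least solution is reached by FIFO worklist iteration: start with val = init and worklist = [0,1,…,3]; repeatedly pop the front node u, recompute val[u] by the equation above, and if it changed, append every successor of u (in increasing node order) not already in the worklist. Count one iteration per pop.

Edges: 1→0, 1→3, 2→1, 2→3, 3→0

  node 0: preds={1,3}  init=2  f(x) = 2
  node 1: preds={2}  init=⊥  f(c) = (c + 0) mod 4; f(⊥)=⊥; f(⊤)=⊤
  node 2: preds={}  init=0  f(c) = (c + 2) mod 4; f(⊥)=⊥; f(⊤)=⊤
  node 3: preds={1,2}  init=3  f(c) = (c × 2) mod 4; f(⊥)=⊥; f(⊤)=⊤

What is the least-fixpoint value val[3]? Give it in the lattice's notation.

Worklist (5 pops):
  #1 pop 0: in=3 → 2 (no change)
  #2 pop 1: in=0 → 0 (was ⊥); enqueue [0]
  #3 pop 2: in=⊥ → 0 (no change)
  #4 pop 3: in=0 → ⊤ (was 3); enqueue []
  #5 pop 0: in=⊤ → 2 (no change)

Fixpoint:
  val[0] = 2
  val[1] = 0
  val[2] = 0
  val[3] = ⊤

⊤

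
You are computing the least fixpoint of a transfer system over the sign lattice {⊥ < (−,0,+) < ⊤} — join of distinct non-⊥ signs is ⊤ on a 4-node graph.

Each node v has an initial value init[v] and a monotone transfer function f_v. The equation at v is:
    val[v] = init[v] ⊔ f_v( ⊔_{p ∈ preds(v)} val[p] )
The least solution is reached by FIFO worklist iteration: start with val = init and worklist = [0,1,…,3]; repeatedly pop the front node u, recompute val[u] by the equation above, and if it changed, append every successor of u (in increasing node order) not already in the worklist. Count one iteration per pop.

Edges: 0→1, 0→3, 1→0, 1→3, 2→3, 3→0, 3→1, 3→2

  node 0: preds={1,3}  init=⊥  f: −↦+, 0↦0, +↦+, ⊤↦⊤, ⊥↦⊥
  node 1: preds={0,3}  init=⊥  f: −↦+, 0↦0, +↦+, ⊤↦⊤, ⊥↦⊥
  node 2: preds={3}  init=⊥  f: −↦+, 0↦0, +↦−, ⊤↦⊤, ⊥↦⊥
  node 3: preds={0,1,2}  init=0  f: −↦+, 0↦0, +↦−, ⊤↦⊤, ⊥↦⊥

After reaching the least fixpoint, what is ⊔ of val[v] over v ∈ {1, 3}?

0

Trace (5 dequeues):
  [1] u=0 | in 0 | out 0 | prev ⊥ | push {}
  [2] u=1 | in 0 | out 0 | prev ⊥ | push {0}
  [3] u=2 | in 0 | out 0 | prev ⊥ | push {}
  [4] u=3 | in 0 | out 0 | ==
  [5] u=0 | in 0 | out 0 | ==

Converged values:
  [0] 0
  [1] 0
  [2] 0
  [3] 0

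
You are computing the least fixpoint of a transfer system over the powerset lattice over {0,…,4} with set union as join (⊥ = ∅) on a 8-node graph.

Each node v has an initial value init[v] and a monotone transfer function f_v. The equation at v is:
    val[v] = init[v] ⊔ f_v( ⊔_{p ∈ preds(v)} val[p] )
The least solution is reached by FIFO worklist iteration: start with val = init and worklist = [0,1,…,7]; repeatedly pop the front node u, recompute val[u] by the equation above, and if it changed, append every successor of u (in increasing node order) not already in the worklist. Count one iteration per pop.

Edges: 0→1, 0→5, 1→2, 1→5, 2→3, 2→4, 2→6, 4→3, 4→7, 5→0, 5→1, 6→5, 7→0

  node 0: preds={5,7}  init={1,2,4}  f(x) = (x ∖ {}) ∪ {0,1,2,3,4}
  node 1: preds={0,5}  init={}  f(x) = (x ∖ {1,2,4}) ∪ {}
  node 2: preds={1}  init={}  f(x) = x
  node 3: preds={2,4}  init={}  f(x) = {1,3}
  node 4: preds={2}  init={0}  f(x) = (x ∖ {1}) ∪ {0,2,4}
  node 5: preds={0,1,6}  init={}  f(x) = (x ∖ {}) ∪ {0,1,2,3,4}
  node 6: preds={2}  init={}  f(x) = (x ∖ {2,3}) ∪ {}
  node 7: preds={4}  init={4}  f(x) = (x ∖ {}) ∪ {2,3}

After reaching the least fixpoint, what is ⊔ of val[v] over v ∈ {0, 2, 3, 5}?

{0,1,2,3,4}

Iteration log — 12 steps:
  step 1. node 0  ⊔preds={4}  new={0,1,2,3,4}  old={1,2,4}  +wl: 
  step 2. node 1  ⊔preds={0,1,2,3,4}  new={0,3}  old={}  +wl: 
  step 3. node 2  ⊔preds={0,3}  new={0,3}  old={}  +wl: 
  step 4. node 3  ⊔preds={0,3}  new={1,3}  old={}  +wl: 
  step 5. node 4  ⊔preds={0,3}  new={0,2,3,4}  old={0}  +wl: 3
  step 6. node 5  ⊔preds={0,1,2,3,4}  new={0,1,2,3,4}  old={}  +wl: 0,1
  step 7. node 6  ⊔preds={0,3}  new={0}  old={}  +wl: 5
  step 8. node 7  ⊔preds={0,2,3,4}  new={0,2,3,4}  old={4}  +wl: 
  step 9. node 3  ⊔preds={0,2,3,4}  new={1,3}  stable
  step 10. node 0  ⊔preds={0,1,2,3,4}  new={0,1,2,3,4}  stable
  step 11. node 1  ⊔preds={0,1,2,3,4}  new={0,3}  stable
  step 12. node 5  ⊔preds={0,1,2,3,4}  new={0,1,2,3,4}  stable

Least fixpoint reached:
  node 0: {0,1,2,3,4}
  node 1: {0,3}
  node 2: {0,3}
  node 3: {1,3}
  node 4: {0,2,3,4}
  node 5: {0,1,2,3,4}
  node 6: {0}
  node 7: {0,2,3,4}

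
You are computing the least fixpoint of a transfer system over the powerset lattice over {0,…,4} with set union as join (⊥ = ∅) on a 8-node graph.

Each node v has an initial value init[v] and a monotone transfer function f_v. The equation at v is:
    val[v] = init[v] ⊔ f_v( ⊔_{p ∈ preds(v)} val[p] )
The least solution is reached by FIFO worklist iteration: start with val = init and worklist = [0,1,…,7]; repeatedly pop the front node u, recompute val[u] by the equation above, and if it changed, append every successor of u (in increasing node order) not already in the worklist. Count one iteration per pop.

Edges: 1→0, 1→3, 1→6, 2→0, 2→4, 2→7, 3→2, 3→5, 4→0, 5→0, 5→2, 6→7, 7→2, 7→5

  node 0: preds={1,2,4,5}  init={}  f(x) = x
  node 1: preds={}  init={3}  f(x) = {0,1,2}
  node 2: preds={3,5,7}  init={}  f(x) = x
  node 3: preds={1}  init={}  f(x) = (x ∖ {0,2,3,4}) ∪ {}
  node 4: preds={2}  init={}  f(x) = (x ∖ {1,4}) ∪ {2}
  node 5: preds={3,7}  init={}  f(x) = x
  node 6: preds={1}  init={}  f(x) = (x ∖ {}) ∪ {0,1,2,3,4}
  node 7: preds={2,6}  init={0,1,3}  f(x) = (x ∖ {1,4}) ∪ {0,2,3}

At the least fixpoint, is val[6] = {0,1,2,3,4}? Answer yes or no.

Iteration log — 15 steps:
  step 1. node 0  ⊔preds={3}  new={3}  old={}  +wl: 
  step 2. node 1  ⊔preds={}  new={0,1,2,3}  old={3}  +wl: 0
  step 3. node 2  ⊔preds={0,1,3}  new={0,1,3}  old={}  +wl: 
  step 4. node 3  ⊔preds={0,1,2,3}  new={1}  old={}  +wl: 2
  step 5. node 4  ⊔preds={0,1,3}  new={0,2,3}  old={}  +wl: 
  step 6. node 5  ⊔preds={0,1,3}  new={0,1,3}  old={}  +wl: 
  step 7. node 6  ⊔preds={0,1,2,3}  new={0,1,2,3,4}  old={}  +wl: 
  step 8. node 7  ⊔preds={0,1,2,3,4}  new={0,1,2,3}  old={0,1,3}  +wl: 5
  step 9. node 0  ⊔preds={0,1,2,3}  new={0,1,2,3}  old={3}  +wl: 
  step 10. node 2  ⊔preds={0,1,2,3}  new={0,1,2,3}  old={0,1,3}  +wl: 0,4,7
  step 11. node 5  ⊔preds={0,1,2,3}  new={0,1,2,3}  old={0,1,3}  +wl: 2
  step 12. node 0  ⊔preds={0,1,2,3}  new={0,1,2,3}  stable
  step 13. node 4  ⊔preds={0,1,2,3}  new={0,2,3}  stable
  step 14. node 7  ⊔preds={0,1,2,3,4}  new={0,1,2,3}  stable
  step 15. node 2  ⊔preds={0,1,2,3}  new={0,1,2,3}  stable

Least fixpoint reached:
  node 0: {0,1,2,3}
  node 1: {0,1,2,3}
  node 2: {0,1,2,3}
  node 3: {1}
  node 4: {0,2,3}
  node 5: {0,1,2,3}
  node 6: {0,1,2,3,4}
  node 7: {0,1,2,3}

yes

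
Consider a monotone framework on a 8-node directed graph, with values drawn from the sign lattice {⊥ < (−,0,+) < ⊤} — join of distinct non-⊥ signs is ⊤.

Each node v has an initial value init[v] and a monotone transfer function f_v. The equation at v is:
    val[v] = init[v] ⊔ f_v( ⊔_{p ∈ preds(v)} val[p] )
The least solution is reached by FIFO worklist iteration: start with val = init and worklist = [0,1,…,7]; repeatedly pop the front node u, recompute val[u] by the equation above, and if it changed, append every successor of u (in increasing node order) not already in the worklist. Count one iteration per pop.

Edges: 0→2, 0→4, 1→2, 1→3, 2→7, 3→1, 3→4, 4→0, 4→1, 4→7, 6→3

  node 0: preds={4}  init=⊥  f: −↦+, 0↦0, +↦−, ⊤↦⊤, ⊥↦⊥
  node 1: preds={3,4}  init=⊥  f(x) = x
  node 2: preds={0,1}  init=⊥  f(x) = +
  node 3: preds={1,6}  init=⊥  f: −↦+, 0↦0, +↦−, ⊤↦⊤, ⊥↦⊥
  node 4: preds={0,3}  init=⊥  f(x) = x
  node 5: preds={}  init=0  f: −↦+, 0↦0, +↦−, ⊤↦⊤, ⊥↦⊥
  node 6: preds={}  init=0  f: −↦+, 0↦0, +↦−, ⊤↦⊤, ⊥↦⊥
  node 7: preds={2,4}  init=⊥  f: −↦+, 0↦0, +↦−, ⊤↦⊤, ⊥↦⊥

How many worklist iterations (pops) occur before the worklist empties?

Worklist (13 pops):
  #1 pop 0: in=⊥ → ⊥ (no change)
  #2 pop 1: in=⊥ → ⊥ (no change)
  #3 pop 2: in=⊥ → + (was ⊥); enqueue []
  #4 pop 3: in=0 → 0 (was ⊥); enqueue [1]
  #5 pop 4: in=0 → 0 (was ⊥); enqueue [0]
  #6 pop 5: in=⊥ → 0 (no change)
  #7 pop 6: in=⊥ → 0 (no change)
  #8 pop 7: in=⊤ → ⊤ (was ⊥); enqueue []
  #9 pop 1: in=0 → 0 (was ⊥); enqueue [2,3]
  #10 pop 0: in=0 → 0 (was ⊥); enqueue [4]
  #11 pop 2: in=0 → + (no change)
  #12 pop 3: in=0 → 0 (no change)
  #13 pop 4: in=0 → 0 (no change)

Fixpoint:
  val[0] = 0
  val[1] = 0
  val[2] = +
  val[3] = 0
  val[4] = 0
  val[5] = 0
  val[6] = 0
  val[7] = ⊤

13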